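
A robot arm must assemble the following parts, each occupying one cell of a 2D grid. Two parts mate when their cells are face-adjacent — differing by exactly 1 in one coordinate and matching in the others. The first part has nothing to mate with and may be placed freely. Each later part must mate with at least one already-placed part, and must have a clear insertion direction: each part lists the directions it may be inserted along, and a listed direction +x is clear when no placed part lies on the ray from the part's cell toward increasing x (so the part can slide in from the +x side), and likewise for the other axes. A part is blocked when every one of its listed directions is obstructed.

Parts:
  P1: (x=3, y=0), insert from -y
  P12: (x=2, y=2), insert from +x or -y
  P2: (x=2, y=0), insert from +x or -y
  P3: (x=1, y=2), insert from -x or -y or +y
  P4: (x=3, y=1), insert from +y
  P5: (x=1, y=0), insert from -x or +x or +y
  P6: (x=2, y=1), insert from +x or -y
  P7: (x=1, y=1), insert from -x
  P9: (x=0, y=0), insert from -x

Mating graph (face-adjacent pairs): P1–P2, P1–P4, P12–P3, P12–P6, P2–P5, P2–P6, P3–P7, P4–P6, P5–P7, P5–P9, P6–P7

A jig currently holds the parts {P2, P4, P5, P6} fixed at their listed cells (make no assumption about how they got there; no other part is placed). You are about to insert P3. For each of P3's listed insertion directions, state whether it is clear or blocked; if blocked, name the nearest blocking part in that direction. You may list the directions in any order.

-x: ray from P3(1, 2) has no placed part ⇒ clear
-y: nearest on ray is P5@(1, 0) ⇒ blocked
+y: ray from P3(1, 2) has no placed part ⇒ clear

+y: clear; -x: clear; -y: blocked by P5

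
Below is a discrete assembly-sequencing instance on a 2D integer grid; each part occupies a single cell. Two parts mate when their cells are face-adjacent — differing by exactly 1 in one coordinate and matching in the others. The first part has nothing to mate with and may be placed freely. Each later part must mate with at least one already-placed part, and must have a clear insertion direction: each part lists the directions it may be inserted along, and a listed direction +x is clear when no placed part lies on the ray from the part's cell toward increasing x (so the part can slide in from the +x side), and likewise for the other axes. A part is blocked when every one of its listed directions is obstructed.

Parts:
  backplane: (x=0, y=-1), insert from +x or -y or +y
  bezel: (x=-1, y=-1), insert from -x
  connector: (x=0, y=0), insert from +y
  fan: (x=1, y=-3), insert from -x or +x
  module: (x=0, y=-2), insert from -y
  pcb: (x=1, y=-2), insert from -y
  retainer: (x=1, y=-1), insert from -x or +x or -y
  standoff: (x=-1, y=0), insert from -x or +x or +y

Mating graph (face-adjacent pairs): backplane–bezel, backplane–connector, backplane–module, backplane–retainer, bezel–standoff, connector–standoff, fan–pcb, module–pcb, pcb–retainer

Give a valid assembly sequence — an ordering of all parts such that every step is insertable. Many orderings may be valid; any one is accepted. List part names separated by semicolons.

standoff; connector; backplane; module; retainer; pcb; bezel; fan

1. standoff@(-1, 0) [-x clear] — {standoff}
2. connector@(0, 0) [+y clear] — {connector, standoff}
3. backplane@(0, -1) [+x clear] — {backplane, connector, standoff}
4. module@(0, -2) [-y clear] — {backplane, connector, module, standoff}
5. retainer@(1, -1) [+x clear] — {backplane, connector, module, retainer, standoff}
6. pcb@(1, -2) [-y clear] — {backplane, connector, module, pcb, retainer, standoff}
7. bezel@(-1, -1) [-x clear] — {backplane, bezel, connector, module, pcb, retainer, standoff}
8. fan@(1, -3) [-x clear] — {backplane, bezel, connector, fan, module, pcb, retainer, standoff}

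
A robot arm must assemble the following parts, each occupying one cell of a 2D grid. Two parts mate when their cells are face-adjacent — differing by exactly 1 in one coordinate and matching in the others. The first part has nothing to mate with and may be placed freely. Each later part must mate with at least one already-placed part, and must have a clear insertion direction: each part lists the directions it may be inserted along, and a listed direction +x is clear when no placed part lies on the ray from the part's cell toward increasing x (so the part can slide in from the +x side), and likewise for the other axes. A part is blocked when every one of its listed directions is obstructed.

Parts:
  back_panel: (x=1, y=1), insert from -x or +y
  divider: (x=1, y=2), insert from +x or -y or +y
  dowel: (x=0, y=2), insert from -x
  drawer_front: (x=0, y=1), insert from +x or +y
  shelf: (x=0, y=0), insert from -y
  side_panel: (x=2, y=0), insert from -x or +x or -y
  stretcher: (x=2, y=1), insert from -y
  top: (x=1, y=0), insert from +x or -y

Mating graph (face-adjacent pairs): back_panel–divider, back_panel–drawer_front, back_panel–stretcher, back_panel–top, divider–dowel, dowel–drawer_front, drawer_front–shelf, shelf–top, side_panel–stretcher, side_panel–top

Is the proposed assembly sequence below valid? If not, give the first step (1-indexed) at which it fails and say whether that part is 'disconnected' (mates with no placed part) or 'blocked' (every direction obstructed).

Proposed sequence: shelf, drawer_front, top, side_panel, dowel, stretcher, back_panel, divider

Invalid at step 6 (blocked)

1. shelf@(0, 0) [-y clear] — {shelf}
2. drawer_front@(0, 1) [+x clear] — {drawer_front, shelf}
3. top@(1, 0) [+x clear] — {drawer_front, shelf, top}
4. side_panel@(2, 0) [+x clear] — {drawer_front, shelf, side_panel, top}
5. dowel@(0, 2) [-x clear] — {dowel, drawer_front, shelf, side_panel, top}
6. stretcher@(2, 1) — -y all obstructed ⇒ blocked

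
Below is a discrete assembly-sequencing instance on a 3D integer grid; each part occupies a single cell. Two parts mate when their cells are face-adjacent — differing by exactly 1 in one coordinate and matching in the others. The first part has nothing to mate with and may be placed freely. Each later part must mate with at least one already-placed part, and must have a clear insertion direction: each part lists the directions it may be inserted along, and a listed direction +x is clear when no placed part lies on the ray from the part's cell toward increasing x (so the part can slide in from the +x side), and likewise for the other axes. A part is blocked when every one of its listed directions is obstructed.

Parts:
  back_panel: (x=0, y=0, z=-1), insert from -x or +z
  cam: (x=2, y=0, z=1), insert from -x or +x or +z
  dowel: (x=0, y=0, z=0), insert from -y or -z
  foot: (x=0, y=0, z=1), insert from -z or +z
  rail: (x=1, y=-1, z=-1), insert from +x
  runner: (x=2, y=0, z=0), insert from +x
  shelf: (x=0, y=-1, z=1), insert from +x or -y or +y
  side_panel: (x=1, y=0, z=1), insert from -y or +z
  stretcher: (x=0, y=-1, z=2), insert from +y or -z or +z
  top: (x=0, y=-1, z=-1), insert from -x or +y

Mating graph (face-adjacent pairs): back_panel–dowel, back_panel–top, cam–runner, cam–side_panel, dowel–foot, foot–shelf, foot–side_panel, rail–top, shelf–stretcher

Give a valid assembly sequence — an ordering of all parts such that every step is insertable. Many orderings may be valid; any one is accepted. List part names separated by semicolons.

1. foot@(0, 0, 1) [-z clear] — {foot}
2. dowel@(0, 0, 0) [-y clear] — {dowel, foot}
3. back_panel@(0, 0, -1) [-x clear] — {back_panel, dowel, foot}
4. top@(0, -1, -1) [-x clear] — {back_panel, dowel, foot, top}
5. rail@(1, -1, -1) [+x clear] — {back_panel, dowel, foot, rail, top}
6. side_panel@(1, 0, 1) [-y clear] — {back_panel, dowel, foot, rail, side_panel, top}
7. cam@(2, 0, 1) [+x clear] — {back_panel, cam, dowel, foot, rail, side_panel, top}
8. runner@(2, 0, 0) [+x clear] — {back_panel, cam, dowel, foot, rail, runner, side_panel, top}
9. shelf@(0, -1, 1) [+x clear] — {back_panel, cam, dowel, foot, rail, runner, shelf, side_panel, top}
10. stretcher@(0, -1, 2) [+y clear] — {back_panel, cam, dowel, foot, rail, runner, shelf, side_panel, stretcher, top}

foot; dowel; back_panel; top; rail; side_panel; cam; runner; shelf; stretcher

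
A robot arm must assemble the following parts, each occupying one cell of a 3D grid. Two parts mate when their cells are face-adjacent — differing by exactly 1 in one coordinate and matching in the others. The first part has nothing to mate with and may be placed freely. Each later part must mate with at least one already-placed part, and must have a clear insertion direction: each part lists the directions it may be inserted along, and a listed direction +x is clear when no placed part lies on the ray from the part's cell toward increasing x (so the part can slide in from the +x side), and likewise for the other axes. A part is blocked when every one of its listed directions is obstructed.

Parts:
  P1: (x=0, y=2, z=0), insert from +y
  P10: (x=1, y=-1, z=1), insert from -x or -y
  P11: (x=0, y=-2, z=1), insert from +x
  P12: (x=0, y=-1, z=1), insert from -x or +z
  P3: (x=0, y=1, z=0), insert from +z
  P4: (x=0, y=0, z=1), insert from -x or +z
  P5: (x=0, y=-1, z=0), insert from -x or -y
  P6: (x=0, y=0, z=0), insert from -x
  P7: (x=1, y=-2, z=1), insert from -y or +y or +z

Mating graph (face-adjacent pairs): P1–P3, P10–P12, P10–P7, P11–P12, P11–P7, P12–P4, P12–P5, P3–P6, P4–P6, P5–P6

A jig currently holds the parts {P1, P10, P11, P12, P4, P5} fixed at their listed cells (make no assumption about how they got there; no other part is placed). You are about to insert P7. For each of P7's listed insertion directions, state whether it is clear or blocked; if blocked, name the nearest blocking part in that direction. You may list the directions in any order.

+y: blocked by P10; +z: clear; -y: clear

-y: ray from P7(1, -2, 1) has no placed part ⇒ clear
+y: nearest on ray is P10@(1, -1, 1) ⇒ blocked
+z: ray from P7(1, -2, 1) has no placed part ⇒ clear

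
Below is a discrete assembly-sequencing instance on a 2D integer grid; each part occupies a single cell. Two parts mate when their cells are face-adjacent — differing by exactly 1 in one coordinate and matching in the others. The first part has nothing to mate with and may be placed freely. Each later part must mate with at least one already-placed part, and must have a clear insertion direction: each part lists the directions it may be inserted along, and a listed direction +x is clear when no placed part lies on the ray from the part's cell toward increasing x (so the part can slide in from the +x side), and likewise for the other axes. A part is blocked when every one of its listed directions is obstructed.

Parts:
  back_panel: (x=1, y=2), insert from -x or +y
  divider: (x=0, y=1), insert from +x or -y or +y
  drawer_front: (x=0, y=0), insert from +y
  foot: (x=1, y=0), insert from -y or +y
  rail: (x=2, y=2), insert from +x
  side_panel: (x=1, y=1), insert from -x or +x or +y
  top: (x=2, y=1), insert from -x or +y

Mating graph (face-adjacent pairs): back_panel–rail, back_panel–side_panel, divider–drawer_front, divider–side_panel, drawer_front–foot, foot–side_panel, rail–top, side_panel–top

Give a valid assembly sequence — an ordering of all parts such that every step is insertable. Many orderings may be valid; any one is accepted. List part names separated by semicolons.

back_panel; side_panel; top; foot; drawer_front; divider; rail

1. back_panel@(1, 2) [-x clear] — {back_panel}
2. side_panel@(1, 1) [-x clear] — {back_panel, side_panel}
3. top@(2, 1) [+y clear] — {back_panel, side_panel, top}
4. foot@(1, 0) [-y clear] — {back_panel, foot, side_panel, top}
5. drawer_front@(0, 0) [+y clear] — {back_panel, drawer_front, foot, side_panel, top}
6. divider@(0, 1) [+y clear] — {back_panel, divider, drawer_front, foot, side_panel, top}
7. rail@(2, 2) [+x clear] — {back_panel, divider, drawer_front, foot, rail, side_panel, top}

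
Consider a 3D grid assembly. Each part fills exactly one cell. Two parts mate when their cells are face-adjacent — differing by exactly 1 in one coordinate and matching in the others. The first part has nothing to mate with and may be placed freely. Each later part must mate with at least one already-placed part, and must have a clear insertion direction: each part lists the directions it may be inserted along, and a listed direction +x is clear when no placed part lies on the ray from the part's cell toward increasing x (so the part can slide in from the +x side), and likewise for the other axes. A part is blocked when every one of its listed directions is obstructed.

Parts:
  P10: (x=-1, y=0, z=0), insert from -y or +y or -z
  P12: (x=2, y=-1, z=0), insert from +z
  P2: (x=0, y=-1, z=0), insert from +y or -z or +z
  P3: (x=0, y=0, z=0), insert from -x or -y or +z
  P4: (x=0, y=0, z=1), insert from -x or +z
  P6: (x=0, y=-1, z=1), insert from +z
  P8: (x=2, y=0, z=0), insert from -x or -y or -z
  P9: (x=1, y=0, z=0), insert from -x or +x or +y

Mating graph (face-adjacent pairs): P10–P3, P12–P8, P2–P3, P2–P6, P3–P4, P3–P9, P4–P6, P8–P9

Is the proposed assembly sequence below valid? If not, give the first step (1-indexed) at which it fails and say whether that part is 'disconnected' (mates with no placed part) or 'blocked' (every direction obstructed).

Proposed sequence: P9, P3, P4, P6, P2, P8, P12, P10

1. P9@(1, 0, 0) [-x clear] — {P9}
2. P3@(0, 0, 0) [-x clear] — {P3, P9}
3. P4@(0, 0, 1) [-x clear] — {P3, P4, P9}
4. P6@(0, -1, 1) [+z clear] — {P3, P4, P6, P9}
5. P2@(0, -1, 0) [-z clear] — {P2, P3, P4, P6, P9}
6. P8@(2, 0, 0) [-y clear] — {P2, P3, P4, P6, P8, P9}
7. P12@(2, -1, 0) [+z clear] — {P12, P2, P3, P4, P6, P8, P9}
8. P10@(-1, 0, 0) [-y clear] — {P10, P12, P2, P3, P4, P6, P8, P9}

Valid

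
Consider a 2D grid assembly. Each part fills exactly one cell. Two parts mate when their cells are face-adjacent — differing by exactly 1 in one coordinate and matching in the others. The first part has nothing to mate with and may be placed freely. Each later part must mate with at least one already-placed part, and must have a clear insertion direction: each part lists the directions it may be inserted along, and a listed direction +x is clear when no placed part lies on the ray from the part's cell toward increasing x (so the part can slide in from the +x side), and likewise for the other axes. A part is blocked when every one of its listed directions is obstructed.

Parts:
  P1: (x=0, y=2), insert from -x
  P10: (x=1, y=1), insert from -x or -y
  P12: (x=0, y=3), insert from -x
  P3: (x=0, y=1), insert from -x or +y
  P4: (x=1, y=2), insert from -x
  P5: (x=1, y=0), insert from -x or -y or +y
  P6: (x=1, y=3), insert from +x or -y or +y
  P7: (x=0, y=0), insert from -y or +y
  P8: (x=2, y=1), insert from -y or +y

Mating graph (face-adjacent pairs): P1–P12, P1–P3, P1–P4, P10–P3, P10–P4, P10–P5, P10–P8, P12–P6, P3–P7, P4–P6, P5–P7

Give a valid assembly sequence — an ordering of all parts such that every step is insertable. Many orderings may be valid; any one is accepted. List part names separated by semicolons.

1. P3@(0, 1) [-x clear] — {P3}
2. P10@(1, 1) [-y clear] — {P10, P3}
3. P8@(2, 1) [-y clear] — {P10, P3, P8}
4. P5@(1, 0) [-x clear] — {P10, P3, P5, P8}
5. P4@(1, 2) [-x clear] — {P10, P3, P4, P5, P8}
6. P6@(1, 3) [+x clear] — {P10, P3, P4, P5, P6, P8}
7. P1@(0, 2) [-x clear] — {P1, P10, P3, P4, P5, P6, P8}
8. P12@(0, 3) [-x clear] — {P1, P10, P12, P3, P4, P5, P6, P8}
9. P7@(0, 0) [-y clear] — {P1, P10, P12, P3, P4, P5, P6, P7, P8}

P3; P10; P8; P5; P4; P6; P1; P12; P7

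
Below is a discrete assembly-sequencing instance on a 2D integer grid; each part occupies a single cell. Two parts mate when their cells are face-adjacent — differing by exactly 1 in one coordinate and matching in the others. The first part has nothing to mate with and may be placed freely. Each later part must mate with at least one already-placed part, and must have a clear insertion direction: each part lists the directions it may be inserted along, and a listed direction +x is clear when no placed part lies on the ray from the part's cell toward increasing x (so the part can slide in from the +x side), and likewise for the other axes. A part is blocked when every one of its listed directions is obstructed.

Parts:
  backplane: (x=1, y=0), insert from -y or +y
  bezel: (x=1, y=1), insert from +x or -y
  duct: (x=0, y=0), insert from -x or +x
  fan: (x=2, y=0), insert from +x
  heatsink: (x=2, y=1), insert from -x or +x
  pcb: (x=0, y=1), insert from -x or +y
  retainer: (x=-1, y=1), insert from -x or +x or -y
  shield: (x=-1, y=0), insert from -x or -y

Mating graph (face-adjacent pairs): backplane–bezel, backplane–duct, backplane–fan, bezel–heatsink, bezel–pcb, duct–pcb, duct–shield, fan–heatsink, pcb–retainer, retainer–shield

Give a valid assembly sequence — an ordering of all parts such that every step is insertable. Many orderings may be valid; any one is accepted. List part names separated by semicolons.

retainer; shield; duct; backplane; bezel; heatsink; fan; pcb

1. retainer@(-1, 1) [-x clear] — {retainer}
2. shield@(-1, 0) [-x clear] — {retainer, shield}
3. duct@(0, 0) [+x clear] — {duct, retainer, shield}
4. backplane@(1, 0) [-y clear] — {backplane, duct, retainer, shield}
5. bezel@(1, 1) [+x clear] — {backplane, bezel, duct, retainer, shield}
6. heatsink@(2, 1) [+x clear] — {backplane, bezel, duct, heatsink, retainer, shield}
7. fan@(2, 0) [+x clear] — {backplane, bezel, duct, fan, heatsink, retainer, shield}
8. pcb@(0, 1) [+y clear] — {backplane, bezel, duct, fan, heatsink, pcb, retainer, shield}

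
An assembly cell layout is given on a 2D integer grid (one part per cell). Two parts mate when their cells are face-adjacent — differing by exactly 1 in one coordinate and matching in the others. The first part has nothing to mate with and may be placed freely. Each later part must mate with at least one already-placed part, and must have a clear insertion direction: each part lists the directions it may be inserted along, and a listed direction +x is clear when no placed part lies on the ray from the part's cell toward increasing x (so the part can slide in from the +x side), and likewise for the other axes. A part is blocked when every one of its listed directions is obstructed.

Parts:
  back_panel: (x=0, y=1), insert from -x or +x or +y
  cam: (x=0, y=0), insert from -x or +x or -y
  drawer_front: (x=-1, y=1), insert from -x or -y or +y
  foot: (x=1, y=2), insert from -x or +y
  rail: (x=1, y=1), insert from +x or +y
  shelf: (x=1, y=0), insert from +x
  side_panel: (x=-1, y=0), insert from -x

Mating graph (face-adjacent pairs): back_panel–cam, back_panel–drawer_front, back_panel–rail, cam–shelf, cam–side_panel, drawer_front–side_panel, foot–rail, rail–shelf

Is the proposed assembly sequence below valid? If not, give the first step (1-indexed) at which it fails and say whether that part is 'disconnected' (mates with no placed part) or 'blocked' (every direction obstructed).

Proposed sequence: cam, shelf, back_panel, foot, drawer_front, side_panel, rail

1. cam@(0, 0) [-x clear] — {cam}
2. shelf@(1, 0) [+x clear] — {cam, shelf}
3. back_panel@(0, 1) [-x clear] — {back_panel, cam, shelf}
4. foot@(1, 2) — no placed neighbour ⇒ disconnected

Invalid at step 4 (disconnected)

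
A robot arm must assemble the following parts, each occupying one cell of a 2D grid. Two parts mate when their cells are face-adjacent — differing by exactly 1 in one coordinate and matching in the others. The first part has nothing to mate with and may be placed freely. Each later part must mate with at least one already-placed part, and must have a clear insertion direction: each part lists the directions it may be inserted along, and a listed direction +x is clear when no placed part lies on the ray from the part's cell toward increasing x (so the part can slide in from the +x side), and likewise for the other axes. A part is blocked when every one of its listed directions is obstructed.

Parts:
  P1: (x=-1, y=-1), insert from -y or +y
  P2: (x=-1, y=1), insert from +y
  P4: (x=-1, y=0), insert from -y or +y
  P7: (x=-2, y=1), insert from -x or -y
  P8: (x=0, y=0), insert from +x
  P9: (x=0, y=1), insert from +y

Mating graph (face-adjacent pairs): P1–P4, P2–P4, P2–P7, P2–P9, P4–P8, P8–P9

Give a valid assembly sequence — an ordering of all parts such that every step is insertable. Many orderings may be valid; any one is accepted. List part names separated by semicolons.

1. P4@(-1, 0) [-y clear] — {P4}
2. P8@(0, 0) [+x clear] — {P4, P8}
3. P9@(0, 1) [+y clear] — {P4, P8, P9}
4. P2@(-1, 1) [+y clear] — {P2, P4, P8, P9}
5. P1@(-1, -1) [-y clear] — {P1, P2, P4, P8, P9}
6. P7@(-2, 1) [-x clear] — {P1, P2, P4, P7, P8, P9}

P4; P8; P9; P2; P1; P7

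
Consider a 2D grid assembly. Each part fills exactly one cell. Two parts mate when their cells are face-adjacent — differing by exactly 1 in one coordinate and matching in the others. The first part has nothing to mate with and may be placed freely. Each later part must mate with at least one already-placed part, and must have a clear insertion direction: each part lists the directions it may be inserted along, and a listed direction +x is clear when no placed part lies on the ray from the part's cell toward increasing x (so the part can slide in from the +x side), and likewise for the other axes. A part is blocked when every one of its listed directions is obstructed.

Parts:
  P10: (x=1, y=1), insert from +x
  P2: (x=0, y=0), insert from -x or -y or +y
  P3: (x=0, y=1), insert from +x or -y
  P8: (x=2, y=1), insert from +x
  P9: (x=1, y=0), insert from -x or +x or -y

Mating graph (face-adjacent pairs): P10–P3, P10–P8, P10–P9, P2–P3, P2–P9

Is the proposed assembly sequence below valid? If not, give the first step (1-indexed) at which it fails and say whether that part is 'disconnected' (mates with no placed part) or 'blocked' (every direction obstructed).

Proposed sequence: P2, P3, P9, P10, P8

Valid

1. P2@(0, 0) [-x clear] — {P2}
2. P3@(0, 1) [+x clear] — {P2, P3}
3. P9@(1, 0) [+x clear] — {P2, P3, P9}
4. P10@(1, 1) [+x clear] — {P10, P2, P3, P9}
5. P8@(2, 1) [+x clear] — {P10, P2, P3, P8, P9}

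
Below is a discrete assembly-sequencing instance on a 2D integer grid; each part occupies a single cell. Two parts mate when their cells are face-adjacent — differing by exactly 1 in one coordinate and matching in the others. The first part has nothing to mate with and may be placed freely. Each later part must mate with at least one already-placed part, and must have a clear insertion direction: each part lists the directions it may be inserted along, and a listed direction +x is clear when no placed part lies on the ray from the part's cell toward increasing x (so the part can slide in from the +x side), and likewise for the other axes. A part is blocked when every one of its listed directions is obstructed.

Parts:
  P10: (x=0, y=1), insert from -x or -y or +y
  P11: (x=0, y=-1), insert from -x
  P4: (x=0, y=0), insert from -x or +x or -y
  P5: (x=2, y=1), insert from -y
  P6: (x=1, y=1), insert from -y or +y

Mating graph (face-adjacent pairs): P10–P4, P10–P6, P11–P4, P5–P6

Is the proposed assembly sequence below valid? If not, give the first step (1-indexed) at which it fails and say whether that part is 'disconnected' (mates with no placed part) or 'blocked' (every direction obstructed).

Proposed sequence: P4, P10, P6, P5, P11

Valid

1. P4@(0, 0) [-x clear] — {P4}
2. P10@(0, 1) [-x clear] — {P10, P4}
3. P6@(1, 1) [-y clear] — {P10, P4, P6}
4. P5@(2, 1) [-y clear] — {P10, P4, P5, P6}
5. P11@(0, -1) [-x clear] — {P10, P11, P4, P5, P6}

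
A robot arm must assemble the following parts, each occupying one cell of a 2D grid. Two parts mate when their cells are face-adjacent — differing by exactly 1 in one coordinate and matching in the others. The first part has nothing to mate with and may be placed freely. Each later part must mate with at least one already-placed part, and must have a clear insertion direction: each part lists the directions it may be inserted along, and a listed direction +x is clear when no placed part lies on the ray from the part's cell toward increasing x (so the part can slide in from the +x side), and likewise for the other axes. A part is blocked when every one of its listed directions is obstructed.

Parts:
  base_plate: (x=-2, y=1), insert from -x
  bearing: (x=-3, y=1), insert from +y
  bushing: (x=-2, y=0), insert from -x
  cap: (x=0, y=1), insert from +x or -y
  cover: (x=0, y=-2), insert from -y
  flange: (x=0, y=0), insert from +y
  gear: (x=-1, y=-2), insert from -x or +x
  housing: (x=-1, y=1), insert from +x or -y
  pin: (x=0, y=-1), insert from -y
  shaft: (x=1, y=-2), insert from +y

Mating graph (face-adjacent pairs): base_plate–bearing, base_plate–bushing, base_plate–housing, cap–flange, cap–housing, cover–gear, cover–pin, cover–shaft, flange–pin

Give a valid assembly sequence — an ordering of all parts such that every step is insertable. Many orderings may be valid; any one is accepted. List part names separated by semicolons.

1. flange@(0, 0) [+y clear] — {flange}
2. cap@(0, 1) [+x clear] — {cap, flange}
3. housing@(-1, 1) [-y clear] — {cap, flange, housing}
4. pin@(0, -1) [-y clear] — {cap, flange, housing, pin}
5. cover@(0, -2) [-y clear] — {cap, cover, flange, housing, pin}
6. shaft@(1, -2) [+y clear] — {cap, cover, flange, housing, pin, shaft}
7. base_plate@(-2, 1) [-x clear] — {base_plate, cap, cover, flange, housing, pin, shaft}
8. bushing@(-2, 0) [-x clear] — {base_plate, bushing, cap, cover, flange, housing, pin, shaft}
9. bearing@(-3, 1) [+y clear] — {base_plate, bearing, bushing, cap, cover, flange, housing, pin, shaft}
10. gear@(-1, -2) [-x clear] — {base_plate, bearing, bushing, cap, cover, flange, gear, housing, pin, shaft}

flange; cap; housing; pin; cover; shaft; base_plate; bushing; bearing; gear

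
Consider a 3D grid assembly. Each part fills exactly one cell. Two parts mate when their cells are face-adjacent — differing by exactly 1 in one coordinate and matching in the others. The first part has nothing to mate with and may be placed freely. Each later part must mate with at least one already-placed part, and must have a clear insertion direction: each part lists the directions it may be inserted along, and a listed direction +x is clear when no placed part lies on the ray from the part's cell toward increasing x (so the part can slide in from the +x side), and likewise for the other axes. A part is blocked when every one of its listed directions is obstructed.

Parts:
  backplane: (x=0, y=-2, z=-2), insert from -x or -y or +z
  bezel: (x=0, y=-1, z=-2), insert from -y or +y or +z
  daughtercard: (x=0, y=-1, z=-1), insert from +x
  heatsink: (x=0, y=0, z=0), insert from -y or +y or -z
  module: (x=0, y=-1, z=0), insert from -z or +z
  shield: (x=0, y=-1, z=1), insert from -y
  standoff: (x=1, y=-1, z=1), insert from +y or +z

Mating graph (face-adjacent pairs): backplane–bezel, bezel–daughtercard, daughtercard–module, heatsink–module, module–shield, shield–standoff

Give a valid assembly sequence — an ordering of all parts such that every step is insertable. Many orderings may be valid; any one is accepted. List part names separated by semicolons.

1. module@(0, -1, 0) [-z clear] — {module}
2. daughtercard@(0, -1, -1) [+x clear] — {daughtercard, module}
3. bezel@(0, -1, -2) [-y clear] — {bezel, daughtercard, module}
4. backplane@(0, -2, -2) [-x clear] — {backplane, bezel, daughtercard, module}
5. heatsink@(0, 0, 0) [+y clear] — {backplane, bezel, daughtercard, heatsink, module}
6. shield@(0, -1, 1) [-y clear] — {backplane, bezel, daughtercard, heatsink, module, shield}
7. standoff@(1, -1, 1) [+y clear] — {backplane, bezel, daughtercard, heatsink, module, shield, standoff}

module; daughtercard; bezel; backplane; heatsink; shield; standoff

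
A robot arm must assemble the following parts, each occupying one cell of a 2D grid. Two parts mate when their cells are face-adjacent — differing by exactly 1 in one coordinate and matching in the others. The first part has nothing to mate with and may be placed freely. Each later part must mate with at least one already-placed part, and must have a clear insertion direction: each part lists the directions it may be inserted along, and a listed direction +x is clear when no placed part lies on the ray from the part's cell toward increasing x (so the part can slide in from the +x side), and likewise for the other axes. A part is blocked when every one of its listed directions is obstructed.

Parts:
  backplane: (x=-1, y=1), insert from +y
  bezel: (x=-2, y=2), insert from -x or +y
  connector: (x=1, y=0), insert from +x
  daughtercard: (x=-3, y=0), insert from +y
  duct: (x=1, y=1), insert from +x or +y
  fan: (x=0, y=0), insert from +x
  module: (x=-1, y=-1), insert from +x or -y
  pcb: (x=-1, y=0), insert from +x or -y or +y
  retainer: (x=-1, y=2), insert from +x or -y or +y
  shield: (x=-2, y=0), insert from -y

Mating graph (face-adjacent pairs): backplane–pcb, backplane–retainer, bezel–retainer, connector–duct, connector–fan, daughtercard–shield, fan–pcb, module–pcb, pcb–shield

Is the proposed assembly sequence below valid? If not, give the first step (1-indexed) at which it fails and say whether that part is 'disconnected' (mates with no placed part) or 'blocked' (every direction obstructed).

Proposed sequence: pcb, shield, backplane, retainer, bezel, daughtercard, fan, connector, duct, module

Valid

1. pcb@(-1, 0) [+x clear] — {pcb}
2. shield@(-2, 0) [-y clear] — {pcb, shield}
3. backplane@(-1, 1) [+y clear] — {backplane, pcb, shield}
4. retainer@(-1, 2) [+x clear] — {backplane, pcb, retainer, shield}
5. bezel@(-2, 2) [-x clear] — {backplane, bezel, pcb, retainer, shield}
6. daughtercard@(-3, 0) [+y clear] — {backplane, bezel, daughtercard, pcb, retainer, shield}
7. fan@(0, 0) [+x clear] — {backplane, bezel, daughtercard, fan, pcb, retainer, shield}
8. connector@(1, 0) [+x clear] — {backplane, bezel, connector, daughtercard, fan, pcb, retainer, shield}
9. duct@(1, 1) [+x clear] — {backplane, bezel, connector, daughtercard, duct, fan, pcb, retainer, shield}
10. module@(-1, -1) [+x clear] — {backplane, bezel, connector, daughtercard, duct, fan, module, pcb, retainer, shield}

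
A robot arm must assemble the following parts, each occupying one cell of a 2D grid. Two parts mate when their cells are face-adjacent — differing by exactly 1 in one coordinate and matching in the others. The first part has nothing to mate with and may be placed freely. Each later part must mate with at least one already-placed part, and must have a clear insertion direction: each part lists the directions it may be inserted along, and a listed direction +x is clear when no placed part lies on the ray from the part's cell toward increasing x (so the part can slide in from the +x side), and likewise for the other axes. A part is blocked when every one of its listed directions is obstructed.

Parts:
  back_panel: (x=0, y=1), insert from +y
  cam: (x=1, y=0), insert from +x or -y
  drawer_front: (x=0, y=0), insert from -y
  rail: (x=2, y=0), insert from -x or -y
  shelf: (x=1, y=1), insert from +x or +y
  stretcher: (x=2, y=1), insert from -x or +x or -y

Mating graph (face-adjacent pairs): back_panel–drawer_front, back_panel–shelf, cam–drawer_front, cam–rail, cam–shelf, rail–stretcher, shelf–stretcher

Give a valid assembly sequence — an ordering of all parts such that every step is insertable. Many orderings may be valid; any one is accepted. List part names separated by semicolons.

rail; cam; drawer_front; shelf; back_panel; stretcher

1. rail@(2, 0) [-x clear] — {rail}
2. cam@(1, 0) [-y clear] — {cam, rail}
3. drawer_front@(0, 0) [-y clear] — {cam, drawer_front, rail}
4. shelf@(1, 1) [+x clear] — {cam, drawer_front, rail, shelf}
5. back_panel@(0, 1) [+y clear] — {back_panel, cam, drawer_front, rail, shelf}
6. stretcher@(2, 1) [+x clear] — {back_panel, cam, drawer_front, rail, shelf, stretcher}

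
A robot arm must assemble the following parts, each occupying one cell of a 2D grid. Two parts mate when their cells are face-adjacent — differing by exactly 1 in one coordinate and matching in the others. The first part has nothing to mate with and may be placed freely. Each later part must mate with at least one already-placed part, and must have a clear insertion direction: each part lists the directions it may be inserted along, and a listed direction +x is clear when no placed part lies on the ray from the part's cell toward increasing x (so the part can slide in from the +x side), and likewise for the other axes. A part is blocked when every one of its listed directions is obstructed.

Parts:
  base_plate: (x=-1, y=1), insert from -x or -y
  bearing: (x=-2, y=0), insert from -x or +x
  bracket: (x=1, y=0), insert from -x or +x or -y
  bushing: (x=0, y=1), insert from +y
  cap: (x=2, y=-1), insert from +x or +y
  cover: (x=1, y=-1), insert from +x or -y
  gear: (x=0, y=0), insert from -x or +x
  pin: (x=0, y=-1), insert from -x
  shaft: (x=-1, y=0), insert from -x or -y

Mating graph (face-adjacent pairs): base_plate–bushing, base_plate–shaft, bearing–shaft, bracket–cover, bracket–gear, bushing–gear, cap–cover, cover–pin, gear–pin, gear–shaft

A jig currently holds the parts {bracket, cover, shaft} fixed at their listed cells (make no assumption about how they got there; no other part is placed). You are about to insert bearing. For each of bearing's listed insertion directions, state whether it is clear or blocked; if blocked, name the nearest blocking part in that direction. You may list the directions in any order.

+x: blocked by shaft; -x: clear

-x: ray from bearing(-2, 0) has no placed part ⇒ clear
+x: nearest on ray is shaft@(-1, 0) ⇒ blocked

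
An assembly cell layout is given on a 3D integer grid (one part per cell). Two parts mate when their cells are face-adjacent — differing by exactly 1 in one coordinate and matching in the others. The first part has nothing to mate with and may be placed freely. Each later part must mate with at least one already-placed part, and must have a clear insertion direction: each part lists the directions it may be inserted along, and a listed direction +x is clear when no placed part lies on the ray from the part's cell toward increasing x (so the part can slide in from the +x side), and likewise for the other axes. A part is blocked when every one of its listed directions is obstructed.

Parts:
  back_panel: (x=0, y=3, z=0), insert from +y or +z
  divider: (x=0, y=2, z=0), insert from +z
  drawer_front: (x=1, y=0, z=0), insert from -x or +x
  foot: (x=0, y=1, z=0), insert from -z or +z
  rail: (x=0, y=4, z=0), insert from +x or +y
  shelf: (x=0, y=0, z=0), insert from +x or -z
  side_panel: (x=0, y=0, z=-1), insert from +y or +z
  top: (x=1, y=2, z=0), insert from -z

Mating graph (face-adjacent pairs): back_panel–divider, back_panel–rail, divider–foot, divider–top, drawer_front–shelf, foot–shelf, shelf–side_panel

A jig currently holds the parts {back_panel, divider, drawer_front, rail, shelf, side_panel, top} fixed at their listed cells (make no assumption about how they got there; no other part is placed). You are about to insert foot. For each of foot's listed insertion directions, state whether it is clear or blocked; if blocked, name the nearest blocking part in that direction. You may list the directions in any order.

+z: clear; -z: clear

-z: ray from foot(0, 1, 0) has no placed part ⇒ clear
+z: ray from foot(0, 1, 0) has no placed part ⇒ clear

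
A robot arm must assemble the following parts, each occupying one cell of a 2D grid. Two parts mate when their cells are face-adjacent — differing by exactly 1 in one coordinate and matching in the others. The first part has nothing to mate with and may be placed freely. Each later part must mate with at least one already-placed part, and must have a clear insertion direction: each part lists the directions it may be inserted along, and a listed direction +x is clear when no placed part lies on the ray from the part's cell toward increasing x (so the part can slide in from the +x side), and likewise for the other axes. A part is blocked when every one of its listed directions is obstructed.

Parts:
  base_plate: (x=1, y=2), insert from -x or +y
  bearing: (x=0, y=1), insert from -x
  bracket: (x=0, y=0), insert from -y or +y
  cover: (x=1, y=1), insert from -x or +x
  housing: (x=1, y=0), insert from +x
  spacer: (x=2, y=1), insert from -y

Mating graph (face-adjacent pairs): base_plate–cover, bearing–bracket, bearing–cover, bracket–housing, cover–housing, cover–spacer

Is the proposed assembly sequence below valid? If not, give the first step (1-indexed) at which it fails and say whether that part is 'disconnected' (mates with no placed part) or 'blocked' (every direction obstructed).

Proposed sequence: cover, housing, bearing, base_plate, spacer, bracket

Valid

1. cover@(1, 1) [-x clear] — {cover}
2. housing@(1, 0) [+x clear] — {cover, housing}
3. bearing@(0, 1) [-x clear] — {bearing, cover, housing}
4. base_plate@(1, 2) [-x clear] — {base_plate, bearing, cover, housing}
5. spacer@(2, 1) [-y clear] — {base_plate, bearing, cover, housing, spacer}
6. bracket@(0, 0) [-y clear] — {base_plate, bearing, bracket, cover, housing, spacer}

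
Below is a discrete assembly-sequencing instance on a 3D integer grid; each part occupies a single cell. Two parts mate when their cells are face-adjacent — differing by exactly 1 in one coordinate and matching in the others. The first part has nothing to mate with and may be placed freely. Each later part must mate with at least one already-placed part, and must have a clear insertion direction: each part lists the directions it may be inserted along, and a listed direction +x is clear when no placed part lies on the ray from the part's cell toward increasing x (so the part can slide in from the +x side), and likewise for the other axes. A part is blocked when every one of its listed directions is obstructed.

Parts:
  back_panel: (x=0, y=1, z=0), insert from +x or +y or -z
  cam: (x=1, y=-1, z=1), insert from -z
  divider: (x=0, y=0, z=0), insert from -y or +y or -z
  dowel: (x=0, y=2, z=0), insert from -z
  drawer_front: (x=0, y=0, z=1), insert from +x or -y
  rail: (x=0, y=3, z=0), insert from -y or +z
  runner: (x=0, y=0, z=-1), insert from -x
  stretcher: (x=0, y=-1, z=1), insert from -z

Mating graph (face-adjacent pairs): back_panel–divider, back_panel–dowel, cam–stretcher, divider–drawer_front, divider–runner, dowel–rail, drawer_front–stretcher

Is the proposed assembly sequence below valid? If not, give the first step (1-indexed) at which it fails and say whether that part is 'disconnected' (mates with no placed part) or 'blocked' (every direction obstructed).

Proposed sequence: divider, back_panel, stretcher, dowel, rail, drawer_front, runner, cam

Invalid at step 3 (disconnected)

1. divider@(0, 0, 0) [-y clear] — {divider}
2. back_panel@(0, 1, 0) [+x clear] — {back_panel, divider}
3. stretcher@(0, -1, 1) — no placed neighbour ⇒ disconnected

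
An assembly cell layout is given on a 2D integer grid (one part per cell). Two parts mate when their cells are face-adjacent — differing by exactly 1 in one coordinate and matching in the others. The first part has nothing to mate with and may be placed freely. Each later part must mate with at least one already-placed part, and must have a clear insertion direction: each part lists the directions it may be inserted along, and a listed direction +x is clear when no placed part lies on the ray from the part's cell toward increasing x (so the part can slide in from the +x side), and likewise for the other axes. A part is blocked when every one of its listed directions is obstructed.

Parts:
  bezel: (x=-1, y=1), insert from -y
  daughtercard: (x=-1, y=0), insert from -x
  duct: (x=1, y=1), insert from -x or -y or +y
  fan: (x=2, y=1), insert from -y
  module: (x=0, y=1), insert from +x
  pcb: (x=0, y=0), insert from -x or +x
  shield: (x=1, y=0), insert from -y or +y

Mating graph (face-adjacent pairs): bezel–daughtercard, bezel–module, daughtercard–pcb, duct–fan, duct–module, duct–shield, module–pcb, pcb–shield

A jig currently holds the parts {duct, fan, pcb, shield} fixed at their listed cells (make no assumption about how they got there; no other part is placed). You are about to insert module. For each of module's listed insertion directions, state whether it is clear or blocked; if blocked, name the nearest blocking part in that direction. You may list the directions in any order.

+x: blocked by duct

+x: nearest on ray is duct@(1, 1) ⇒ blocked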